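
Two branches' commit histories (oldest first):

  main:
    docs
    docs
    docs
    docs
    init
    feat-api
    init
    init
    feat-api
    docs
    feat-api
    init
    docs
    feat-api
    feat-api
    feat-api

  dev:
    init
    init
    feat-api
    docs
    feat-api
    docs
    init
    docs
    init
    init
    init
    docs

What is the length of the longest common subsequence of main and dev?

Taking docs [1,4] → docs [2,6] → docs [4,8] → init [7,9] → init [8,10] → init [12,11] → docs [13,12] gives a common subsequence of length 7. The LCS DP gives dp[16][12] = 7, so this is optimal.

7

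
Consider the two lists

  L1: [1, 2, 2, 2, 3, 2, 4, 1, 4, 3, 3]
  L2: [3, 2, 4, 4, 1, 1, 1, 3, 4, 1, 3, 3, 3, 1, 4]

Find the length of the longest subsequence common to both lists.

One common subsequence of length 7: 3 [5,1] → 2 [6,2] → 4 [7,4] → 1 [8,7] → 4 [9,9] → 3 [10,12] → 3 [11,13]. Since dp[11][15] = 7, nothing longer is possible.

7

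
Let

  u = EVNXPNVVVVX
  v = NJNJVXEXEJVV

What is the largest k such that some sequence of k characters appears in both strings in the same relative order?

Pick N [3,1], then N [6,3], then V [7,5], then V [9,11], then V [10,12]; all 5 characters appear in both, in order. Since dp[11][12] = 5, nothing longer is possible.

5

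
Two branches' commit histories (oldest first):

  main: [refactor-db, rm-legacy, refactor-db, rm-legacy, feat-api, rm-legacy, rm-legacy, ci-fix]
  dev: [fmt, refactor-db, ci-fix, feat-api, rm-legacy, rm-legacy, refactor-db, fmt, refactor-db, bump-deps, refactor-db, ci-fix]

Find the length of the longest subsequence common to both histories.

Pick refactor-db [1,2] → feat-api [5,4] → rm-legacy [6,5] → rm-legacy [7,6] → ci-fix [8,12]; all 5 commits appear in both, in order, and the DP table's final entry dp[8][12] is also 5, so no common subsequence is longer.

5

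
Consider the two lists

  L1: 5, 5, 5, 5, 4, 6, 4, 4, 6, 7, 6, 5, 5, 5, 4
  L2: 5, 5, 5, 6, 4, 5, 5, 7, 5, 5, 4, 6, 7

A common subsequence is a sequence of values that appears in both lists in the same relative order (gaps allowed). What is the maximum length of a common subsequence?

9

Taking 5 [2,1]; then 5 [3,2]; then 5 [4,3]; then 6 [6,4]; then 4 [7,5]; then 7 [10,8]; then 5 [13,9]; then 5 [14,10]; then 4 [15,11] gives a common subsequence of length 9. The LCS DP gives dp[15][13] = 9, so this is optimal.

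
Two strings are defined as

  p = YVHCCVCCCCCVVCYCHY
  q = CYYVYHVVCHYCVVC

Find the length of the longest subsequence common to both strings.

9

Match Y (p #1, q #3), V (p #2, q #4), H (p #3, q #6), V (p #6, q #8), C (p #7, q #9), C (p #11, q #12), V (p #12, q #13), V (p #13, q #14), C (p #16, q #15) — 9 characters in the same relative order in both. The LCS DP gives dp[18][15] = 9, so this is optimal.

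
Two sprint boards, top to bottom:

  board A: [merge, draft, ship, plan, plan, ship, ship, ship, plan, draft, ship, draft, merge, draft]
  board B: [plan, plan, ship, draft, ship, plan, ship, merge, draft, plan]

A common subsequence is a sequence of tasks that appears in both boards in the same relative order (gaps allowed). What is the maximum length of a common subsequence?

Match plan at board A[4]=board B[1], then plan at board A[5]=board B[2], then ship at board A[6]=board B[3], then ship at board A[8]=board B[5], then plan at board A[9]=board B[6], then ship at board A[11]=board B[7], then merge at board A[13]=board B[8], then draft at board A[14]=board B[9] — 8 tasks in the same relative order in both. dp[14][10] = 8 confirms this is the maximum.

8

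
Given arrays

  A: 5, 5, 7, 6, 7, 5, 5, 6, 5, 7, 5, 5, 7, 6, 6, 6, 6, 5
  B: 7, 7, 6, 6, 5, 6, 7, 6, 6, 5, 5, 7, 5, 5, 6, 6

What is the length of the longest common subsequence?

Pick 5 [1,5]; then 7 [3,7]; then 6 [4,9]; then 5 [7,10]; then 5 [9,11]; then 7 [10,12]; then 5 [11,13]; then 5 [12,14]; then 6 [16,15]; then 6 [17,16]; all 10 values appear in both, in order. dp[18][16] = 10 confirms this is the maximum.

10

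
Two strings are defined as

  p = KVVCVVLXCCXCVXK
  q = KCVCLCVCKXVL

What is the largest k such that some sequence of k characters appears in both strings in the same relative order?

Taking K at p[1]=q[1], then V at p[3]=q[3], then C at p[4]=q[4], then L at p[7]=q[5], then C at p[9]=q[6], then C at p[10]=q[8], then X at p[11]=q[10], then V at p[13]=q[11] gives a common subsequence of length 8. The LCS DP gives dp[15][12] = 8, so this is optimal.

8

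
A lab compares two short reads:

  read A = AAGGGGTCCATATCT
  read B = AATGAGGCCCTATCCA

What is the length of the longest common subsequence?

11

Match A [1,1], A [2,2], G [3,4], G [4,6], G [5,7], C [8,9], C [9,10], T [11,11], A [12,12], T [13,13], C [14,15] — 11 bases in the same relative order in both. The LCS DP gives dp[15][16] = 11, so this is optimal.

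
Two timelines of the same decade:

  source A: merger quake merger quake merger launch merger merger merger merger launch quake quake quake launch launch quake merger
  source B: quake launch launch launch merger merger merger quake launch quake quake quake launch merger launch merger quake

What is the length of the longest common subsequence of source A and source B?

12

One common subsequence of length 12: quake (source A #2, source B #1), launch (source A #6, source B #4), merger (source A #7, source B #5), merger (source A #8, source B #6), merger (source A #9, source B #7), launch (source A #11, source B #9), quake (source A #12, source B #10), quake (source A #13, source B #11), quake (source A #14, source B #12), launch (source A #15, source B #13), launch (source A #16, source B #15), quake (source A #17, source B #17), and the DP table's final entry dp[18][17] is also 12, so no common subsequence is longer.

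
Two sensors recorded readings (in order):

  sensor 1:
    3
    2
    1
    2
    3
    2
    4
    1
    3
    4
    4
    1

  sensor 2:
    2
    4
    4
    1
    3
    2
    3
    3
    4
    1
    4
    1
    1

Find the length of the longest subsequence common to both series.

One common subsequence of length 8: 2 (sensor 1 #2, sensor 2 #1) → 1 (sensor 1 #3, sensor 2 #4) → 2 (sensor 1 #4, sensor 2 #6) → 3 (sensor 1 #5, sensor 2 #8) → 4 (sensor 1 #7, sensor 2 #9) → 1 (sensor 1 #8, sensor 2 #10) → 4 (sensor 1 #10, sensor 2 #11) → 1 (sensor 1 #12, sensor 2 #13). dp[12][13] = 8 confirms this is the maximum.

8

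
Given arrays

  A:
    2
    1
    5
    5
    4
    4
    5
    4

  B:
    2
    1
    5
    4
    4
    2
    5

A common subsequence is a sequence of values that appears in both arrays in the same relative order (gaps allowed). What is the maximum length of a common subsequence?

6

One common subsequence of length 6: 2 at A[1]=B[1], 1 at A[2]=B[2], 5 at A[4]=B[3], 4 at A[5]=B[4], 4 at A[6]=B[5], 5 at A[7]=B[7], and the DP table's final entry dp[8][7] is also 6, so no common subsequence is longer.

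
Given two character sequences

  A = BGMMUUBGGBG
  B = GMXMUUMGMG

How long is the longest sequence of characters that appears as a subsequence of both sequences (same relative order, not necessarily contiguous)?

7

Let dp[i][j] be the LCS length of the first i characters of A and the first j characters of B. dp[i][j] = dp[i-1][j-1]+1 when the i-th and j-th characters match, else max(dp[i-1][j], dp[i][j-1]).
    ·  G  M  X  M  U  U  M  G  M  G
 ·  0  0  0  0  0  0  0  0  0  0  0
 B  0  0  0  0  0  0  0  0  0  0  0
 G  0  1  1  1  1  1  1  1  1  1  1
 M  0  1  2  2  2  2  2  2  2  2  2
 M  0  1  2  2  3  3  3  3  3  3  3
 U  0  1  2  2  3  4  4  4  4  4  4
 U  0  1  2  2  3  4  5  5  5  5  5
 B  0  1  2  2  3  4  5  5  5  5  5
 G  0  1  2  2  3  4  5  5  6  6  6
 G  0  1  2  2  3  4  5  5  6  6  7
 B  0  1  2  2  3  4  5  5  6  6  7
 G  0  1  2  2  3  4  5  5  6  6  7
dp[11][10] = 7. One LCS (by backtracking along matches): GMMUUGG.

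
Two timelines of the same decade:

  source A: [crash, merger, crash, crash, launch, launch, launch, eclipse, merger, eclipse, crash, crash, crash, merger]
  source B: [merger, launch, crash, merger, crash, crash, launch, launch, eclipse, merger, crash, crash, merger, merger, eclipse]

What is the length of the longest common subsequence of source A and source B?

Pick crash (source A #1, source B #3), then merger (source A #2, source B #4), then crash (source A #3, source B #5), then crash (source A #4, source B #6), then launch (source A #6, source B #7), then launch (source A #7, source B #8), then eclipse (source A #8, source B #9), then merger (source A #9, source B #10), then crash (source A #11, source B #11), then crash (source A #12, source B #12), then merger (source A #14, source B #14); all 11 events appear in both, in order. dp[14][15] = 11 confirms this is the maximum.

11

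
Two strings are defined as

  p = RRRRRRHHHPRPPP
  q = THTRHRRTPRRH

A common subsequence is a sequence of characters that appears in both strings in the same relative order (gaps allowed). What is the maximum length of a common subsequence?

6

Taking R (p #1, q #4) → R (p #2, q #6) → R (p #3, q #7) → R (p #5, q #10) → R (p #6, q #11) → H (p #9, q #12) gives a common subsequence of length 6, and the DP table's final entry dp[14][12] is also 6, so no common subsequence is longer.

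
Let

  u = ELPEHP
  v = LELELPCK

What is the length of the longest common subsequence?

4

Pick E at u[1]=v[2] → L at u[2]=v[3] → E at u[4]=v[4] → P at u[6]=v[6]; all 4 characters appear in both, in order. Since dp[6][8] = 4, nothing longer is possible.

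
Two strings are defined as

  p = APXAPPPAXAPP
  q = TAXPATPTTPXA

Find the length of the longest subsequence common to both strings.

Pick A at p[1]=q[2], P at p[2]=q[4], A at p[4]=q[5], P at p[5]=q[7], P at p[7]=q[10], X at p[9]=q[11], A at p[10]=q[12]; all 7 characters appear in both, in order, and the DP table's final entry dp[12][12] is also 7, so no common subsequence is longer.

7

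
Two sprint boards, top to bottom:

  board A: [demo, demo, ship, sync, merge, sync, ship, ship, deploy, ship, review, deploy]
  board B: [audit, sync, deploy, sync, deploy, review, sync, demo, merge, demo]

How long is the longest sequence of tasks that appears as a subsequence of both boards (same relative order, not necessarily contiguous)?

4

Taking sync [4,2] → sync [6,4] → deploy [9,5] → review [11,6] gives a common subsequence of length 4, and the DP table's final entry dp[12][10] is also 4, so no common subsequence is longer.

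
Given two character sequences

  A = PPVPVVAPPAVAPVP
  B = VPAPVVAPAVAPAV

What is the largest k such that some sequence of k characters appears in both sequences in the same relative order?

Pick P (A #1, B #2); then P (A #4, B #4); then V (A #5, B #5); then V (A #6, B #6); then A (A #7, B #7); then P (A #9, B #8); then A (A #10, B #9); then V (A #11, B #10); then A (A #12, B #11); then P (A #13, B #12); then V (A #14, B #14); all 11 characters appear in both, in order, and the DP table's final entry dp[15][14] is also 11, so no common subsequence is longer.

11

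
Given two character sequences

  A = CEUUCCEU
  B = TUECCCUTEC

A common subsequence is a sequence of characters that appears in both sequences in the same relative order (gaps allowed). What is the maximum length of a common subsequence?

One common subsequence of length 4: C at A[1]=B[4] → C at A[5]=B[5] → C at A[6]=B[6] → E at A[7]=B[9]. Since dp[8][10] = 4, nothing longer is possible.

4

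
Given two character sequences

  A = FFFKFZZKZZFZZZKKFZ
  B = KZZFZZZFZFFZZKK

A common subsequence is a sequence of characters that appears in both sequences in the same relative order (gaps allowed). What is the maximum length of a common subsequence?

Match K (A #4, B #1); then F (A #5, B #4); then Z (A #6, B #5); then Z (A #7, B #6); then Z (A #9, B #7); then Z (A #10, B #9); then F (A #11, B #11); then Z (A #13, B #12); then Z (A #14, B #13); then K (A #15, B #14); then K (A #16, B #15) — 11 characters in the same relative order in both. The LCS DP gives dp[18][15] = 11, so this is optimal.

11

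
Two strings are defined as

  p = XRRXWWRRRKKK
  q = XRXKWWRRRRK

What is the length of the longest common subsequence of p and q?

9

Let dp[i][j] be the LCS length of the first i characters of p and the first j characters of q. dp[i][j] = dp[i-1][j-1]+1 when the i-th and j-th characters match, else max(dp[i-1][j], dp[i][j-1]).
    ·  X  R  X  K  W  W  R  R  R  R  K
 ·  0  0  0  0  0  0  0  0  0  0  0  0
 X  0  1  1  1  1  1  1  1  1  1  1  1
 R  0  1  2  2  2  2  2  2  2  2  2  2
 R  0  1  2  2  2  2  2  3  3  3  3  3
 X  0  1  2  3  3  3  3  3  3  3  3  3
 W  0  1  2  3  3  4  4  4  4  4  4  4
 W  0  1  2  3  3  4  5  5  5  5  5  5
 R  0  1  2  3  3  4  5  6  6  6  6  6
 R  0  1  2  3  3  4  5  6  7  7  7  7
 R  0  1  2  3  3  4  5  6  7  8  8  8
 K  0  1  2  3  4  4  5  6  7  8  8  9
 K  0  1  2  3  4  4  5  6  7  8  8  9
 K  0  1  2  3  4  4  5  6  7  8  8  9
dp[12][11] = 9. One LCS (by backtracking along matches): XRXWWRRRK.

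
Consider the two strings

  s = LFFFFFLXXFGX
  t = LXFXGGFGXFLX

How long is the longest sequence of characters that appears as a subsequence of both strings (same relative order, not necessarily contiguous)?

6

Match L (s #1, t #1), then F (s #2, t #3), then F (s #3, t #7), then F (s #6, t #10), then L (s #7, t #11), then X (s #12, t #12) — 6 characters in the same relative order in both. Since dp[12][12] = 6, nothing longer is possible.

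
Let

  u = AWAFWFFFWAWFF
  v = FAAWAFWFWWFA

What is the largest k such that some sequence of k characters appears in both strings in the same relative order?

One common subsequence of length 9: A (u #1, v #3), then W (u #2, v #4), then A (u #3, v #5), then F (u #4, v #6), then W (u #5, v #7), then F (u #8, v #8), then W (u #9, v #9), then W (u #11, v #10), then F (u #12, v #11). dp[13][12] = 9 confirms this is the maximum.

9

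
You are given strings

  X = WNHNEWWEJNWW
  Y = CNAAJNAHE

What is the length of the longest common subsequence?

3

Let dp[i][j] be the LCS length of the first i characters of X and the first j characters of Y. dp[i][j] = dp[i-1][j-1]+1 when the i-th and j-th characters match, else max(dp[i-1][j], dp[i][j-1]).
    ·  C  N  A  A  J  N  A  H  E
 ·  0  0  0  0  0  0  0  0  0  0
 W  0  0  0  0  0  0  0  0  0  0
 N  0  0  1  1  1  1  1  1  1  1
 H  0  0  1  1  1  1  1  1  2  2
 N  0  0  1  1  1  1  2  2  2  2
 E  0  0  1  1  1  1  2  2  2  3
 W  0  0  1  1  1  1  2  2  2  3
 W  0  0  1  1  1  1  2  2  2  3
 E  0  0  1  1  1  1  2  2  2  3
 J  0  0  1  1  1  2  2  2  2  3
 N  0  0  1  1  1  2  3  3  3  3
 W  0  0  1  1  1  2  3  3  3  3
 W  0  0  1  1  1  2  3  3  3  3
dp[12][9] = 3. One LCS (by backtracking along matches): NHE.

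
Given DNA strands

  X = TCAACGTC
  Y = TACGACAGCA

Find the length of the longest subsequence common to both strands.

Match T (X #1, Y #1) → C (X #2, Y #3) → A (X #3, Y #5) → A (X #4, Y #7) → G (X #6, Y #8) → C (X #8, Y #9) — 6 bases in the same relative order in both. Since dp[8][10] = 6, nothing longer is possible.

6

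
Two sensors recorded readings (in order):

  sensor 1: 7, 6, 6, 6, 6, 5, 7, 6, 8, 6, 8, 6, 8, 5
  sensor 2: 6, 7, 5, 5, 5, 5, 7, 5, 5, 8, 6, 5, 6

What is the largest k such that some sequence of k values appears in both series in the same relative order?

6

One common subsequence of length 6: 7 at sensor 1[1]=sensor 2[2], 5 at sensor 1[6]=sensor 2[6], 7 at sensor 1[7]=sensor 2[7], 8 at sensor 1[9]=sensor 2[10], 6 at sensor 1[10]=sensor 2[11], 6 at sensor 1[12]=sensor 2[13], and the DP table's final entry dp[14][13] is also 6, so no common subsequence is longer.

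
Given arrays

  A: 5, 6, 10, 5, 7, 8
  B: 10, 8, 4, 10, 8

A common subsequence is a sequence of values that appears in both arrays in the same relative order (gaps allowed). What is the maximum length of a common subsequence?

2

Match 10 [3,4], 8 [6,5] — 2 values in the same relative order in both, and the DP table's final entry dp[6][5] is also 2, so no common subsequence is longer.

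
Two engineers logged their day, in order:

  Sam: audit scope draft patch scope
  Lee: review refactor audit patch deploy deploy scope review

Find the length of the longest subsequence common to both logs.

3

One common subsequence of length 3: audit at Sam[1]=Lee[3]; then patch at Sam[4]=Lee[4]; then scope at Sam[5]=Lee[7]. Since dp[5][8] = 3, nothing longer is possible.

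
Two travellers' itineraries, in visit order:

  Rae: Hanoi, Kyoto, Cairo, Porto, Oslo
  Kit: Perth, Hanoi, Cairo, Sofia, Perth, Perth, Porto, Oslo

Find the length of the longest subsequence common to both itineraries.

4

One common subsequence of length 4: Hanoi at Rae[1]=Kit[2] → Cairo at Rae[3]=Kit[3] → Porto at Rae[4]=Kit[7] → Oslo at Rae[5]=Kit[8]. The LCS DP gives dp[5][8] = 4, so this is optimal.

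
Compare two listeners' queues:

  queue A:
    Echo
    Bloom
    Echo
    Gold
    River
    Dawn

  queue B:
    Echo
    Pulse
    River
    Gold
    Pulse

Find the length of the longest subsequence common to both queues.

Pick Echo (queue A #1, queue B #1) → Gold (queue A #4, queue B #4); all 2 songs appear in both, in order. The LCS DP gives dp[6][5] = 2, so this is optimal.

2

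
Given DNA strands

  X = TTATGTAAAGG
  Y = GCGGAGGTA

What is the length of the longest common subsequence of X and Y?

4

Let dp[i][j] be the LCS length of the first i bases of X and the first j bases of Y. dp[i][j] = dp[i-1][j-1]+1 when the i-th and j-th bases match, else max(dp[i-1][j], dp[i][j-1]).
    ·  G  C  G  G  A  G  G  T  A
 ·  0  0  0  0  0  0  0  0  0  0
 T  0  0  0  0  0  0  0  0  1  1
 T  0  0  0  0  0  0  0  0  1  1
 A  0  0  0  0  0  1  1  1  1  2
 T  0  0  0  0  0  1  1  1  2  2
 G  0  1  1  1  1  1  2  2  2  2
 T  0  1  1  1  1  1  2  2  3  3
 A  0  1  1  1  1  2  2  2  3  4
 A  0  1  1  1  1  2  2  2  3  4
 A  0  1  1  1  1  2  2  2  3  4
 G  0  1  1  2  2  2  3  3  3  4
 G  0  1  1  2  3  3  3  4  4  4
dp[11][9] = 4. One LCS (by backtracking along matches): AGTA.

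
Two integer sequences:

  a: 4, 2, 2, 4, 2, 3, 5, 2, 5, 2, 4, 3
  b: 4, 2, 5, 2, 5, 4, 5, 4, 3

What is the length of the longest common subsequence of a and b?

7

Match 4 at a[1]=b[1] → 2 at a[2]=b[2] → 2 at a[3]=b[4] → 4 at a[4]=b[6] → 5 at a[9]=b[7] → 4 at a[11]=b[8] → 3 at a[12]=b[9] — 7 values in the same relative order in both, and the DP table's final entry dp[12][9] is also 7, so no common subsequence is longer.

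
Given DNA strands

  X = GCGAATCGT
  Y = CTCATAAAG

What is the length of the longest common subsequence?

4

Let dp[i][j] be the LCS length of the first i bases of X and the first j bases of Y. dp[i][j] = dp[i-1][j-1]+1 when the i-th and j-th bases match, else max(dp[i-1][j], dp[i][j-1]).
    ·  C  T  C  A  T  A  A  A  G
 ·  0  0  0  0  0  0  0  0  0  0
 G  0  0  0  0  0  0  0  0  0  1
 C  0  1  1  1  1  1  1  1  1  1
 G  0  1  1  1  1  1  1  1  1  2
 A  0  1  1  1  2  2  2  2  2  2
 A  0  1  1  1  2  2  3  3  3  3
 T  0  1  2  2  2  3  3  3  3  3
 C  0  1  2  3  3  3  3  3  3  3
 G  0  1  2  3  3  3  3  3  3  4
 T  0  1  2  3  3  4  4  4  4  4
dp[9][9] = 4. One LCS (by backtracking along matches): CAAG.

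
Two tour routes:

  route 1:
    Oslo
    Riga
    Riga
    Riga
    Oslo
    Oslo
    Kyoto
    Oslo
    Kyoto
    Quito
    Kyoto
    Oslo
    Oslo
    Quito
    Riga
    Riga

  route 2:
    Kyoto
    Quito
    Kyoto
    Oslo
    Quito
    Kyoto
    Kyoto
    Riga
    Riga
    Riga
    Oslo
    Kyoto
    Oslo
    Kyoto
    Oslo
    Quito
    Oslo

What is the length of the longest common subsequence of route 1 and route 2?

10

Taking Oslo at route 1[1]=route 2[4], then Riga at route 1[2]=route 2[8], then Riga at route 1[3]=route 2[9], then Riga at route 1[4]=route 2[10], then Oslo at route 1[5]=route 2[11], then Oslo at route 1[6]=route 2[13], then Kyoto at route 1[7]=route 2[14], then Oslo at route 1[8]=route 2[15], then Quito at route 1[10]=route 2[16], then Oslo at route 1[13]=route 2[17] gives a common subsequence of length 10. The LCS DP gives dp[16][17] = 10, so this is optimal.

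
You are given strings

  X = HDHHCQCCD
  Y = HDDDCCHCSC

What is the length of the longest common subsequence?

5

Let dp[i][j] be the LCS length of the first i characters of X and the first j characters of Y. dp[i][j] = dp[i-1][j-1]+1 when the i-th and j-th characters match, else max(dp[i-1][j], dp[i][j-1]).
    ·  H  D  D  D  C  C  H  C  S  C
 ·  0  0  0  0  0  0  0  0  0  0  0
 H  0  1  1  1  1  1  1  1  1  1  1
 D  0  1  2  2  2  2  2  2  2  2  2
 H  0  1  2  2  2  2  2  3  3  3  3
 H  0  1  2  2  2  2  2  3  3  3  3
 C  0  1  2  2  2  3  3  3  4  4  4
 Q  0  1  2  2  2  3  3  3  4  4  4
 C  0  1  2  2  2  3  4  4  4  4  5
 C  0  1  2  2  2  3  4  4  5  5  5
 D  0  1  2  3  3  3  4  4  5  5  5
dp[9][10] = 5. One LCS (by backtracking along matches): HDHCC.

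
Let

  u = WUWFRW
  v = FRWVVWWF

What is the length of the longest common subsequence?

Let dp[i][j] be the LCS length of the first i characters of u and the first j characters of v. dp[i][j] = dp[i-1][j-1]+1 when the i-th and j-th characters match, else max(dp[i-1][j], dp[i][j-1]).
    ·  F  R  W  V  V  W  W  F
 ·  0  0  0  0  0  0  0  0  0
 W  0  0  0  1  1  1  1  1  1
 U  0  0  0  1  1  1  1  1  1
 W  0  0  0  1  1  1  2  2  2
 F  0  1  1  1  1  1  2  2  3
 R  0  1  2  2  2  2  2  2  3
 W  0  1  2  3  3  3  3  3  3
dp[6][8] = 3. One LCS (by backtracking along matches): WWF.

3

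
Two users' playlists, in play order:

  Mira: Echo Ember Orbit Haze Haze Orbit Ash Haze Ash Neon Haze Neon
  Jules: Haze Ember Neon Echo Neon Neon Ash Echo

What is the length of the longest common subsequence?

Match Echo [1,4], Neon [10,5], Neon [12,6] — 3 songs in the same relative order in both. The LCS DP gives dp[12][8] = 3, so this is optimal.

3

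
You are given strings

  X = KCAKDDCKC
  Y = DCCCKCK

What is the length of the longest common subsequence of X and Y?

One common subsequence of length 4: C [2,4], then K [4,5], then C [7,6], then K [8,7]. Since dp[9][7] = 4, nothing longer is possible.

4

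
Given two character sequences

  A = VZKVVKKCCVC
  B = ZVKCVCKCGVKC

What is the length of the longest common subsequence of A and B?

Match V at A[1]=B[2], K at A[3]=B[3], V at A[4]=B[5], K at A[7]=B[7], C at A[8]=B[8], V at A[10]=B[10], C at A[11]=B[12] — 7 characters in the same relative order in both. The LCS DP gives dp[11][12] = 7, so this is optimal.

7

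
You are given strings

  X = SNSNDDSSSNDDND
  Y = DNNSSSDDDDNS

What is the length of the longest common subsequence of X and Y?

Pick N (X #2, Y #2), N (X #4, Y #3), S (X #7, Y #4), S (X #8, Y #5), S (X #9, Y #6), D (X #11, Y #9), D (X #12, Y #10), N (X #13, Y #11); all 8 characters appear in both, in order. dp[14][12] = 8 confirms this is the maximum.

8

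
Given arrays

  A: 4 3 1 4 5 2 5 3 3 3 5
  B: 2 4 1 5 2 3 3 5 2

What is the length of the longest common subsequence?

7

Let dp[i][j] be the LCS length of the first i values of A and the first j values of B. dp[i][j] = dp[i-1][j-1]+1 when the i-th and j-th values match, else max(dp[i-1][j], dp[i][j-1]).
    ·  2  4  1  5  2  3  3  5  2
 ·  0  0  0  0  0  0  0  0  0  0
 4  0  0  1  1  1  1  1  1  1  1
 3  0  0  1  1  1  1  2  2  2  2
 1  0  0  1  2  2  2  2  2  2  2
 4  0  0  1  2  2  2  2  2  2  2
 5  0  0  1  2  3  3  3  3  3  3
 2  0  1  1  2  3  4  4  4  4  4
 5  0  1  1  2  3  4  4  4  5  5
 3  0  1  1  2  3  4  5  5  5  5
 3  0  1  1  2  3  4  5  6  6  6
 3  0  1  1  2  3  4  5  6  6  6
 5  0  1  1  2  3  4  5  6  7  7
dp[11][9] = 7. One LCS (by backtracking along matches): 4, 1, 5, 2, 3, 3, 5.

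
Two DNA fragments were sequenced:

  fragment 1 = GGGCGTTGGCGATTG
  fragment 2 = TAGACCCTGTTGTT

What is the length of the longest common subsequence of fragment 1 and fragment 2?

Taking G [1,3]; then C [4,7]; then G [5,9]; then T [6,10]; then T [7,11]; then G [11,12]; then T [13,13]; then T [14,14] gives a common subsequence of length 8. dp[15][14] = 8 confirms this is the maximum.

8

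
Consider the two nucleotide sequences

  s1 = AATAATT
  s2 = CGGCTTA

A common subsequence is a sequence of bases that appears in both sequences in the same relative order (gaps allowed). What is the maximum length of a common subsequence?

Let dp[i][j] be the LCS length of the first i bases of s1 and the first j bases of s2. dp[i][j] = dp[i-1][j-1]+1 when the i-th and j-th bases match, else max(dp[i-1][j], dp[i][j-1]).
    ·  C  G  G  C  T  T  A
 ·  0  0  0  0  0  0  0  0
 A  0  0  0  0  0  0  0  1
 A  0  0  0  0  0  0  0  1
 T  0  0  0  0  0  1  1  1
 A  0  0  0  0  0  1  1  2
 A  0  0  0  0  0  1  1  2
 T  0  0  0  0  0  1  2  2
 T  0  0  0  0  0  1  2  2
dp[7][7] = 2. One LCS (by backtracking along matches): TA.

2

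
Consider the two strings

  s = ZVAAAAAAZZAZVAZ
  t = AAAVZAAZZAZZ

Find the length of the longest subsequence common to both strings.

One common subsequence of length 10: A [3,1]; then A [4,2]; then A [5,3]; then A [7,6]; then A [8,7]; then Z [9,8]; then Z [10,9]; then A [11,10]; then Z [12,11]; then Z [15,12]. dp[15][12] = 10 confirms this is the maximum.

10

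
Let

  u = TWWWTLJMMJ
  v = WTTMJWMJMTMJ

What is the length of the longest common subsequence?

Taking T (u #1, v #3); then W (u #2, v #6); then J (u #7, v #8); then M (u #8, v #9); then M (u #9, v #11); then J (u #10, v #12) gives a common subsequence of length 6, and the DP table's final entry dp[10][12] is also 6, so no common subsequence is longer.

6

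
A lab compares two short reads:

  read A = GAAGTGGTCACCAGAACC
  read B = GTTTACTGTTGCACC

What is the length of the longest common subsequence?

9

Match G (read A #1, read B #1), then A (read A #2, read B #5), then G (read A #4, read B #8), then T (read A #5, read B #10), then G (read A #7, read B #11), then C (read A #12, read B #12), then A (read A #16, read B #13), then C (read A #17, read B #14), then C (read A #18, read B #15) — 9 bases in the same relative order in both. The LCS DP gives dp[18][15] = 9, so this is optimal.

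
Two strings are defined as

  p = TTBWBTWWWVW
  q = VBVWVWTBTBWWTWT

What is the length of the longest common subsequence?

Match B at p[3]=q[2], then W at p[4]=q[6], then B at p[5]=q[8], then T at p[6]=q[9], then W at p[7]=q[11], then W at p[8]=q[12], then W at p[9]=q[14] — 7 characters in the same relative order in both. Since dp[11][15] = 7, nothing longer is possible.

7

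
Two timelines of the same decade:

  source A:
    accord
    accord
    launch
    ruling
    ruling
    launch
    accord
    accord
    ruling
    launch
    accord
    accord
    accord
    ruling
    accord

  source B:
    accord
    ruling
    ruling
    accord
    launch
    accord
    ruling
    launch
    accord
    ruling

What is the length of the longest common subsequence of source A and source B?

One common subsequence of length 9: accord at source A[2]=source B[1] → ruling at source A[4]=source B[2] → ruling at source A[5]=source B[3] → launch at source A[6]=source B[5] → accord at source A[8]=source B[6] → ruling at source A[9]=source B[7] → launch at source A[10]=source B[8] → accord at source A[13]=source B[9] → ruling at source A[14]=source B[10]. The LCS DP gives dp[15][10] = 9, so this is optimal.

9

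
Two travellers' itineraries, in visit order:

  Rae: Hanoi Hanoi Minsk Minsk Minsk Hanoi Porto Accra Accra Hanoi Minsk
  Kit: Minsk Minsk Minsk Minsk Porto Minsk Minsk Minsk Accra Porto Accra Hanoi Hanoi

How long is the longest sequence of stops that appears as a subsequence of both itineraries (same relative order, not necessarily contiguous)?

One common subsequence of length 7: Minsk [3,2]; then Minsk [4,3]; then Minsk [5,4]; then Porto [7,5]; then Accra [8,9]; then Accra [9,11]; then Hanoi [10,13]. Since dp[11][13] = 7, nothing longer is possible.

7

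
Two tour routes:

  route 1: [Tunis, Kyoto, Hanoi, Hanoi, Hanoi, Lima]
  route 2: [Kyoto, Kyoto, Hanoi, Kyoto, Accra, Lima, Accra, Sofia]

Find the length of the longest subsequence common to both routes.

3

One common subsequence of length 3: Kyoto [2,2] → Hanoi [3,3] → Lima [6,6]. dp[6][8] = 3 confirms this is the maximum.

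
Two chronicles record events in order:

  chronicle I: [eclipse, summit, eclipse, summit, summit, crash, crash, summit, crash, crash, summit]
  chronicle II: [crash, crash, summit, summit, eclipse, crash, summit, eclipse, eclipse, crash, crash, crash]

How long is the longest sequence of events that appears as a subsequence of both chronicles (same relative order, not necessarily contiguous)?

One common subsequence of length 6: eclipse (chronicle I #1, chronicle II #5) → summit (chronicle I #2, chronicle II #7) → eclipse (chronicle I #3, chronicle II #9) → crash (chronicle I #7, chronicle II #10) → crash (chronicle I #9, chronicle II #11) → crash (chronicle I #10, chronicle II #12). Since dp[11][12] = 6, nothing longer is possible.

6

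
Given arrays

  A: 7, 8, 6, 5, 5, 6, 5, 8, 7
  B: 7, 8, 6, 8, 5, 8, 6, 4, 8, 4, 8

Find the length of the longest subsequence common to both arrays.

Let dp[i][j] be the LCS length of the first i values of A and the first j values of B. dp[i][j] = dp[i-1][j-1]+1 when the i-th and j-th values match, else max(dp[i-1][j], dp[i][j-1]).
    ·  7  8  6  8  5  8  6  4  8  4  8
 ·  0  0  0  0  0  0  0  0  0  0  0  0
 7  0  1  1  1  1  1  1  1  1  1  1  1
 8  0  1  2  2  2  2  2  2  2  2  2  2
 6  0  1  2  3  3  3  3  3  3  3  3  3
 5  0  1  2  3  3  4  4  4  4  4  4  4
 5  0  1  2  3  3  4  4  4  4  4  4  4
 6  0  1  2  3  3  4  4  5  5  5  5  5
 5  0  1  2  3  3  4  4  5  5  5  5  5
 8  0  1  2  3  4  4  5  5  5  6  6  6
 7  0  1  2  3  4  4  5  5  5  6  6  6
dp[9][11] = 6. One LCS (by backtracking along matches): 7, 8, 6, 5, 6, 8.

6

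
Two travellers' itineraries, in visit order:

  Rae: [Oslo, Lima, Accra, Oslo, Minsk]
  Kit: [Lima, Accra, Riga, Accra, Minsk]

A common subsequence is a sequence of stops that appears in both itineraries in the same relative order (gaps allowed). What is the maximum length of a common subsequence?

Match Lima (Rae #2, Kit #1); then Accra (Rae #3, Kit #4); then Minsk (Rae #5, Kit #5) — 3 stops in the same relative order in both. The LCS DP gives dp[5][5] = 3, so this is optimal.

3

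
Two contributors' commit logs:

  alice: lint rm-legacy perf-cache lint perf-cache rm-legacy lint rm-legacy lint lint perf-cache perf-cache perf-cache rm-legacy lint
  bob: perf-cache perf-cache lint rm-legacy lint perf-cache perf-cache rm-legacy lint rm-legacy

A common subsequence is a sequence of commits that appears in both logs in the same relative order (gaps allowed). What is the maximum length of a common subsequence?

9

Match perf-cache [3,1]; then perf-cache [5,2]; then lint [7,3]; then rm-legacy [8,4]; then lint [10,5]; then perf-cache [12,6]; then perf-cache [13,7]; then rm-legacy [14,8]; then lint [15,9] — 9 commits in the same relative order in both. Since dp[15][10] = 9, nothing longer is possible.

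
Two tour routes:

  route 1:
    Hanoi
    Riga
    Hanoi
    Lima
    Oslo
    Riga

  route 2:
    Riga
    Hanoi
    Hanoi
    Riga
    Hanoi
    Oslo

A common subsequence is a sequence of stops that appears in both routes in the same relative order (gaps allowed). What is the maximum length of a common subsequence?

4

One common subsequence of length 4: Hanoi at route 1[1]=route 2[3] → Riga at route 1[2]=route 2[4] → Hanoi at route 1[3]=route 2[5] → Oslo at route 1[5]=route 2[6]. dp[6][6] = 4 confirms this is the maximum.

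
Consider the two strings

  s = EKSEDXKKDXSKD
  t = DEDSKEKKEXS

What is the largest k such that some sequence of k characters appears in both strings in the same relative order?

Pick E [1,2]; then K [2,5]; then E [4,6]; then K [7,7]; then K [8,8]; then X [10,10]; then S [11,11]; all 7 characters appear in both, in order. The LCS DP gives dp[13][11] = 7, so this is optimal.

7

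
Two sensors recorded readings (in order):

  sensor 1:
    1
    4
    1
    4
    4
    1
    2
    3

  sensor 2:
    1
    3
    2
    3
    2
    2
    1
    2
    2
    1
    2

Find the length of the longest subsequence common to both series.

4

Pick 1 (sensor 1 #1, sensor 2 #1); then 1 (sensor 1 #3, sensor 2 #7); then 1 (sensor 1 #6, sensor 2 #10); then 2 (sensor 1 #7, sensor 2 #11); all 4 values appear in both, in order. The LCS DP gives dp[8][11] = 4, so this is optimal.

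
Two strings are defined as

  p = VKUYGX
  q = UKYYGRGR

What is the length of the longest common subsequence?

3

One common subsequence of length 3: K (p #2, q #2), then Y (p #4, q #4), then G (p #5, q #7). dp[6][8] = 3 confirms this is the maximum.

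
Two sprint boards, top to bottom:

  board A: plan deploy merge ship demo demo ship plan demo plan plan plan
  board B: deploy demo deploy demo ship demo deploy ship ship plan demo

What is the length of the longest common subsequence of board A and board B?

6

One common subsequence of length 6: deploy [2,3], then ship [4,5], then demo [5,6], then ship [7,9], then plan [8,10], then demo [9,11], and the DP table's final entry dp[12][11] is also 6, so no common subsequence is longer.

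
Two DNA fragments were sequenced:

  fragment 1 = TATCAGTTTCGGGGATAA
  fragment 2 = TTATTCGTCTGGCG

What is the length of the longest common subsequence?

10

One common subsequence of length 10: T [1,2], then A [2,3], then T [3,5], then C [4,6], then G [6,7], then T [7,8], then T [9,10], then G [11,11], then G [12,12], then G [14,14]. dp[18][14] = 10 confirms this is the maximum.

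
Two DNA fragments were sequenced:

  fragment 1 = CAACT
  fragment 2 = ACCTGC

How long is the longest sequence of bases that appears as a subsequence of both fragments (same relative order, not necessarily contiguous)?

Let dp[i][j] be the LCS length of the first i bases of fragment 1 and the first j bases of fragment 2. dp[i][j] = dp[i-1][j-1]+1 when the i-th and j-th bases match, else max(dp[i-1][j], dp[i][j-1]).
    ·  A  C  C  T  G  C
 ·  0  0  0  0  0  0  0
 C  0  0  1  1  1  1  1
 A  0  1  1  1  1  1  1
 A  0  1  1  1  1  1  1
 C  0  1  2  2  2  2  2
 T  0  1  2  2  3  3  3
dp[5][6] = 3. One LCS (by backtracking along matches): CCT.

3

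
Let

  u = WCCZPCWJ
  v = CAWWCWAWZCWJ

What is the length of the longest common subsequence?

Let dp[i][j] be the LCS length of the first i characters of u and the first j characters of v. dp[i][j] = dp[i-1][j-1]+1 when the i-th and j-th characters match, else max(dp[i-1][j], dp[i][j-1]).
    ·  C  A  W  W  C  W  A  W  Z  C  W  J
 ·  0  0  0  0  0  0  0  0  0  0  0  0  0
 W  0  0  0  1  1  1  1  1  1  1  1  1  1
 C  0  1  1  1  1  2  2  2  2  2  2  2  2
 C  0  1  1  1  1  2  2  2  2  2  3  3  3
 Z  0  1  1  1  1  2  2  2  2  3  3  3  3
 P  0  1  1  1  1  2  2  2  2  3  3  3  3
 C  0  1  1  1  1  2  2  2  2  3  4  4  4
 W  0  1  1  2  2  2  3  3  3  3  4  5  5
 J  0  1  1  2  2  2  3  3  3  3  4  5  6
dp[8][12] = 6. One LCS (by backtracking along matches): WCZCWJ.

6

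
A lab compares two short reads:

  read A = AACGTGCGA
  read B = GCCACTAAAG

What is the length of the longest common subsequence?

4

Let dp[i][j] be the LCS length of the first i bases of read A and the first j bases of read B. dp[i][j] = dp[i-1][j-1]+1 when the i-th and j-th bases match, else max(dp[i-1][j], dp[i][j-1]).
    ·  G  C  C  A  C  T  A  A  A  G
 ·  0  0  0  0  0  0  0  0  0  0  0
 A  0  0  0  0  1  1  1  1  1  1  1
 A  0  0  0  0  1  1  1  2  2  2  2
 C  0  0  1  1  1  2  2  2  2  2  2
 G  0  1  1  1  1  2  2  2  2  2  3
 T  0  1  1  1  1  2  3  3  3  3  3
 G  0  1  1  1  1  2  3  3  3  3  4
 C  0  1  2  2  2  2  3  3  3  3  4
 G  0  1  2  2  2  2  3  3  3  3  4
 A  0  1  2  2  3  3  3  4  4  4  4
dp[9][10] = 4. One LCS (by backtracking along matches): ACTG.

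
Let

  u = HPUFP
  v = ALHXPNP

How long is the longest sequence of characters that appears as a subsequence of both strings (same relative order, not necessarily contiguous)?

3

One common subsequence of length 3: H at u[1]=v[3], then P at u[2]=v[5], then P at u[5]=v[7], and the DP table's final entry dp[5][7] is also 3, so no common subsequence is longer.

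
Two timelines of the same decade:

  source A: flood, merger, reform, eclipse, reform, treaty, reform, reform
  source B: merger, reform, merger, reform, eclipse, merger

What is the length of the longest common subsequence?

3

Taking merger (source A #2, source B #3); then reform (source A #3, source B #4); then eclipse (source A #4, source B #5) gives a common subsequence of length 3. The LCS DP gives dp[8][6] = 3, so this is optimal.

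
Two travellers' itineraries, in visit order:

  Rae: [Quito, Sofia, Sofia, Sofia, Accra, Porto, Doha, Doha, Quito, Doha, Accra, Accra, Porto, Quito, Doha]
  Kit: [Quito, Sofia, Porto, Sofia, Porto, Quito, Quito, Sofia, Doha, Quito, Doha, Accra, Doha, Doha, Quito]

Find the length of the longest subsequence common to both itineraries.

Pick Quito (Rae #1, Kit #1); then Sofia (Rae #2, Kit #2); then Sofia (Rae #3, Kit #4); then Sofia (Rae #4, Kit #8); then Doha (Rae #8, Kit #9); then Quito (Rae #9, Kit #10); then Doha (Rae #10, Kit #11); then Accra (Rae #11, Kit #12); then Quito (Rae #14, Kit #15); all 9 stops appear in both, in order, and the DP table's final entry dp[15][15] is also 9, so no common subsequence is longer.

9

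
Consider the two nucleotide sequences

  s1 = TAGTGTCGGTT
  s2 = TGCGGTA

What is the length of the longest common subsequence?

6

Match T (s1 #4, s2 #1); then G (s1 #5, s2 #2); then C (s1 #7, s2 #3); then G (s1 #8, s2 #4); then G (s1 #9, s2 #5); then T (s1 #10, s2 #6) — 6 bases in the same relative order in both. Since dp[11][7] = 6, nothing longer is possible.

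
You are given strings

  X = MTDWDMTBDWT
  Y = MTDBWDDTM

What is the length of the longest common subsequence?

Pick M [1,1], then T [2,2], then D [3,3], then W [4,5], then D [5,6], then D [9,7], then T [11,8]; all 7 characters appear in both, in order. The LCS DP gives dp[11][9] = 7, so this is optimal.

7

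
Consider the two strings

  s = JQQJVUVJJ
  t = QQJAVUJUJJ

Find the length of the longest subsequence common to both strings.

Taking Q [2,1] → Q [3,2] → J [4,3] → V [5,5] → U [6,8] → J [8,9] → J [9,10] gives a common subsequence of length 7, and the DP table's final entry dp[9][10] is also 7, so no common subsequence is longer.

7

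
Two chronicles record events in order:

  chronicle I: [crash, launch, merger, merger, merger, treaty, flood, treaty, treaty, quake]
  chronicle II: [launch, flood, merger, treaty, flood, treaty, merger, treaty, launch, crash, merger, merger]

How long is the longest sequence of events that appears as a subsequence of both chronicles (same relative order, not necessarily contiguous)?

6

Pick launch at chronicle I[2]=chronicle II[1] → merger at chronicle I[5]=chronicle II[3] → treaty at chronicle I[6]=chronicle II[4] → flood at chronicle I[7]=chronicle II[5] → treaty at chronicle I[8]=chronicle II[6] → treaty at chronicle I[9]=chronicle II[8]; all 6 events appear in both, in order, and the DP table's final entry dp[10][12] is also 6, so no common subsequence is longer.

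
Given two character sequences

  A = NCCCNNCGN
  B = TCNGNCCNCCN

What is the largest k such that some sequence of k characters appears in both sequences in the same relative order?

6

Pick N (A #1, B #5), then C (A #2, B #6), then C (A #3, B #7), then C (A #4, B #9), then C (A #7, B #10), then N (A #9, B #11); all 6 characters appear in both, in order, and the DP table's final entry dp[9][11] is also 6, so no common subsequence is longer.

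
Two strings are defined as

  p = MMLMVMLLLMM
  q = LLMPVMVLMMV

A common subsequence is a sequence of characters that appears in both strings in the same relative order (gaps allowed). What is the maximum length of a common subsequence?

Pick L (p #3, q #2); then M (p #4, q #3); then V (p #5, q #5); then M (p #6, q #6); then L (p #9, q #8); then M (p #10, q #9); then M (p #11, q #10); all 7 characters appear in both, in order. The LCS DP gives dp[11][11] = 7, so this is optimal.

7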